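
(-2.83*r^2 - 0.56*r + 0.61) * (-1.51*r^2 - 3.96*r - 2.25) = 4.2733*r^4 + 12.0524*r^3 + 7.664*r^2 - 1.1556*r - 1.3725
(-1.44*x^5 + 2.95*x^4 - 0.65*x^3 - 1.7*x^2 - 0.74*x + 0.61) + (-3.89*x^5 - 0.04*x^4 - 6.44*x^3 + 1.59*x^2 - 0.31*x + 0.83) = -5.33*x^5 + 2.91*x^4 - 7.09*x^3 - 0.11*x^2 - 1.05*x + 1.44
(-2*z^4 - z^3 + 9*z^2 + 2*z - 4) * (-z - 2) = 2*z^5 + 5*z^4 - 7*z^3 - 20*z^2 + 8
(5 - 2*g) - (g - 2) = 7 - 3*g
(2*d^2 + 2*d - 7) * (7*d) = 14*d^3 + 14*d^2 - 49*d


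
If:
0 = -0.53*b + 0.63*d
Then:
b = 1.18867924528302*d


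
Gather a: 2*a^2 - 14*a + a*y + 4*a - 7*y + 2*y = 2*a^2 + a*(y - 10) - 5*y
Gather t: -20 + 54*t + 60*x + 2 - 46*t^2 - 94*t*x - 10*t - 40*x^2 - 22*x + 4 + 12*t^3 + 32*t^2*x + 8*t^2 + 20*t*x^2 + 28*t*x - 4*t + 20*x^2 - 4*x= 12*t^3 + t^2*(32*x - 38) + t*(20*x^2 - 66*x + 40) - 20*x^2 + 34*x - 14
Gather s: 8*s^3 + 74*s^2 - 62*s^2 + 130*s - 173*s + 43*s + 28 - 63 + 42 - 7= 8*s^3 + 12*s^2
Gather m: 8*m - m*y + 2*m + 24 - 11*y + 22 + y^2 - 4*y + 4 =m*(10 - y) + y^2 - 15*y + 50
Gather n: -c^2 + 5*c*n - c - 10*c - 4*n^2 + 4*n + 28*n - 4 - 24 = -c^2 - 11*c - 4*n^2 + n*(5*c + 32) - 28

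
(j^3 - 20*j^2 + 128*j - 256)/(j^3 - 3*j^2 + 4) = (j^3 - 20*j^2 + 128*j - 256)/(j^3 - 3*j^2 + 4)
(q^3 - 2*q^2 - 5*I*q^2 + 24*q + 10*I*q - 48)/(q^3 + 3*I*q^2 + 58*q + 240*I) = (q^2 + q*(-2 + 3*I) - 6*I)/(q^2 + 11*I*q - 30)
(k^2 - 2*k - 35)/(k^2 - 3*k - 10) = (-k^2 + 2*k + 35)/(-k^2 + 3*k + 10)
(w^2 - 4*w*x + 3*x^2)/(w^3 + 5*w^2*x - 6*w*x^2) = (w - 3*x)/(w*(w + 6*x))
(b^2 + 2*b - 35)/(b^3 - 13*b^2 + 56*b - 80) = (b + 7)/(b^2 - 8*b + 16)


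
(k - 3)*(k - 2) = k^2 - 5*k + 6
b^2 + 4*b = b*(b + 4)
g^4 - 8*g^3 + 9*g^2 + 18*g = g*(g - 6)*(g - 3)*(g + 1)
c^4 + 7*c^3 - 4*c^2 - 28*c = c*(c - 2)*(c + 2)*(c + 7)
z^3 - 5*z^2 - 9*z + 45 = (z - 5)*(z - 3)*(z + 3)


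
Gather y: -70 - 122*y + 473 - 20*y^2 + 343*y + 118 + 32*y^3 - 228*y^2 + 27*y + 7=32*y^3 - 248*y^2 + 248*y + 528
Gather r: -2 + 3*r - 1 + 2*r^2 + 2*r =2*r^2 + 5*r - 3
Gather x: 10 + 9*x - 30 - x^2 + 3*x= -x^2 + 12*x - 20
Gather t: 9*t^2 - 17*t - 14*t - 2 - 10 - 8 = 9*t^2 - 31*t - 20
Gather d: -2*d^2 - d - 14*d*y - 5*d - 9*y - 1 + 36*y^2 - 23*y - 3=-2*d^2 + d*(-14*y - 6) + 36*y^2 - 32*y - 4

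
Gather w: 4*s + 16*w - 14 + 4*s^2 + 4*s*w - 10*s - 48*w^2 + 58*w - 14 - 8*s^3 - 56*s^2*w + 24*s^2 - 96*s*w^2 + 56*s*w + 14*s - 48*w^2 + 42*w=-8*s^3 + 28*s^2 + 8*s + w^2*(-96*s - 96) + w*(-56*s^2 + 60*s + 116) - 28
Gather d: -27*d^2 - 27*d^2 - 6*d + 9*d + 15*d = -54*d^2 + 18*d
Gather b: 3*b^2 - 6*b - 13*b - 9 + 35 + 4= 3*b^2 - 19*b + 30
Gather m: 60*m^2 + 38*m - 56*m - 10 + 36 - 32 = 60*m^2 - 18*m - 6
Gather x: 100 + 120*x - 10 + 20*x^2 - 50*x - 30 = 20*x^2 + 70*x + 60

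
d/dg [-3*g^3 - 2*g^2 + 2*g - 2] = -9*g^2 - 4*g + 2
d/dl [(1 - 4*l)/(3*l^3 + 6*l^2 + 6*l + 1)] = (24*l^3 + 15*l^2 - 12*l - 10)/(9*l^6 + 36*l^5 + 72*l^4 + 78*l^3 + 48*l^2 + 12*l + 1)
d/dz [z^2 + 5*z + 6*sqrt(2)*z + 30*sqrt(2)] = 2*z + 5 + 6*sqrt(2)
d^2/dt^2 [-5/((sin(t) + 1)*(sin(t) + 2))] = 5*(4*sin(t)^3 + 5*sin(t)^2 - 10*sin(t) - 14)/((sin(t) + 1)^2*(sin(t) + 2)^3)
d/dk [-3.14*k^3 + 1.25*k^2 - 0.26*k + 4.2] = -9.42*k^2 + 2.5*k - 0.26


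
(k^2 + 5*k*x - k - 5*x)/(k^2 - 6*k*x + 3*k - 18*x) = (k^2 + 5*k*x - k - 5*x)/(k^2 - 6*k*x + 3*k - 18*x)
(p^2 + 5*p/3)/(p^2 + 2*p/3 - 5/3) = p/(p - 1)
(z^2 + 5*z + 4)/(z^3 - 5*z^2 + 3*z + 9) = (z + 4)/(z^2 - 6*z + 9)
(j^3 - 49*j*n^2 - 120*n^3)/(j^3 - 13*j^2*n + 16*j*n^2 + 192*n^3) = (j + 5*n)/(j - 8*n)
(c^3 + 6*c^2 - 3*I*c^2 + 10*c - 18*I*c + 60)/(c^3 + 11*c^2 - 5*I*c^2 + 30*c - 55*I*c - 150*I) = (c + 2*I)/(c + 5)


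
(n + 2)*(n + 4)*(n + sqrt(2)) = n^3 + sqrt(2)*n^2 + 6*n^2 + 8*n + 6*sqrt(2)*n + 8*sqrt(2)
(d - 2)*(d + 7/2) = d^2 + 3*d/2 - 7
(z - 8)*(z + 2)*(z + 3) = z^3 - 3*z^2 - 34*z - 48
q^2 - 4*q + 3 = (q - 3)*(q - 1)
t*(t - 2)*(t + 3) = t^3 + t^2 - 6*t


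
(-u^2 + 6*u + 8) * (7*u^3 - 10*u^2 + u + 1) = -7*u^5 + 52*u^4 - 5*u^3 - 75*u^2 + 14*u + 8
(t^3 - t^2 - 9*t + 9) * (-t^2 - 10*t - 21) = -t^5 - 9*t^4 - 2*t^3 + 102*t^2 + 99*t - 189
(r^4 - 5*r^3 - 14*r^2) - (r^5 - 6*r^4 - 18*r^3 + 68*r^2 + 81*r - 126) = -r^5 + 7*r^4 + 13*r^3 - 82*r^2 - 81*r + 126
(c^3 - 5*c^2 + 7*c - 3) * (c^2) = c^5 - 5*c^4 + 7*c^3 - 3*c^2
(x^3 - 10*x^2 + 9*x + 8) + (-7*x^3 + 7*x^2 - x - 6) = -6*x^3 - 3*x^2 + 8*x + 2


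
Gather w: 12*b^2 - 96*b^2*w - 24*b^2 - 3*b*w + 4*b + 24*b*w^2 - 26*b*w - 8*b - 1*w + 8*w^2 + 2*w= -12*b^2 - 4*b + w^2*(24*b + 8) + w*(-96*b^2 - 29*b + 1)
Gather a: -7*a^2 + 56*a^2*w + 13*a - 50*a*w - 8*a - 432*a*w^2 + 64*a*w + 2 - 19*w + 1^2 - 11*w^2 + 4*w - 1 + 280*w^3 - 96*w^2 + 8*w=a^2*(56*w - 7) + a*(-432*w^2 + 14*w + 5) + 280*w^3 - 107*w^2 - 7*w + 2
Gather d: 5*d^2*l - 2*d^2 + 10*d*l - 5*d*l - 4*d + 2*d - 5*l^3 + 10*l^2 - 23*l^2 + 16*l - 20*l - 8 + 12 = d^2*(5*l - 2) + d*(5*l - 2) - 5*l^3 - 13*l^2 - 4*l + 4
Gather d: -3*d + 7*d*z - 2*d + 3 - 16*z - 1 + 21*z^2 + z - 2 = d*(7*z - 5) + 21*z^2 - 15*z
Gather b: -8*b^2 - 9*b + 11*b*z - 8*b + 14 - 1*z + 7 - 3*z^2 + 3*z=-8*b^2 + b*(11*z - 17) - 3*z^2 + 2*z + 21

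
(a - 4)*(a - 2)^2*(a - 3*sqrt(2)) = a^4 - 8*a^3 - 3*sqrt(2)*a^3 + 20*a^2 + 24*sqrt(2)*a^2 - 60*sqrt(2)*a - 16*a + 48*sqrt(2)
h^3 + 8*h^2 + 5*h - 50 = (h - 2)*(h + 5)^2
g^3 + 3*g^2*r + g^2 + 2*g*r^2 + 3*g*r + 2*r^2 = (g + 1)*(g + r)*(g + 2*r)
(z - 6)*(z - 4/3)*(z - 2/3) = z^3 - 8*z^2 + 116*z/9 - 16/3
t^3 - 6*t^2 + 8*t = t*(t - 4)*(t - 2)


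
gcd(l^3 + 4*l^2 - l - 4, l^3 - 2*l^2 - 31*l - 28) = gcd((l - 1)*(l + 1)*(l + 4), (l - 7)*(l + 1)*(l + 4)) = l^2 + 5*l + 4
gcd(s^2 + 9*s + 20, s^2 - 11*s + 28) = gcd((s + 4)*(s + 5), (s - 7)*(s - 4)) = 1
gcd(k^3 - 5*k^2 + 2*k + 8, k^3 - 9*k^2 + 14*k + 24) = k^2 - 3*k - 4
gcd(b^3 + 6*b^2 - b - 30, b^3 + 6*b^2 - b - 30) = b^3 + 6*b^2 - b - 30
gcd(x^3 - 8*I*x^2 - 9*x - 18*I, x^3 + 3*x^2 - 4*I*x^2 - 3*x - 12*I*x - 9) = x - 3*I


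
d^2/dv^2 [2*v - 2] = 0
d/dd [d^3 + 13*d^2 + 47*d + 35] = 3*d^2 + 26*d + 47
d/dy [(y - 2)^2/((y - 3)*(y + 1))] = 2*(y^2 - 7*y + 10)/(y^4 - 4*y^3 - 2*y^2 + 12*y + 9)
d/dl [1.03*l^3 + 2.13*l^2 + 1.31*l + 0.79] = 3.09*l^2 + 4.26*l + 1.31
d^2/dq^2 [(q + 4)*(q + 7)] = 2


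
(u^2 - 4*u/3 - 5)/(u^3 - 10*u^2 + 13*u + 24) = (u + 5/3)/(u^2 - 7*u - 8)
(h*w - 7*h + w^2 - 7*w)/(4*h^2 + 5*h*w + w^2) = (w - 7)/(4*h + w)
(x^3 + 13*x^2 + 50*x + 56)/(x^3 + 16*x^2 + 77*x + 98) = (x + 4)/(x + 7)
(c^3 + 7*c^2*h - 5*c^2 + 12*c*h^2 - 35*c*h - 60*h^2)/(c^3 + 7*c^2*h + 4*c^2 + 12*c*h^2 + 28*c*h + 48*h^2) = (c - 5)/(c + 4)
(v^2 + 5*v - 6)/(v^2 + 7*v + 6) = (v - 1)/(v + 1)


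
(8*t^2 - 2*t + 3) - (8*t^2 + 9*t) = 3 - 11*t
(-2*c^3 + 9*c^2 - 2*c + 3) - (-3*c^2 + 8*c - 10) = -2*c^3 + 12*c^2 - 10*c + 13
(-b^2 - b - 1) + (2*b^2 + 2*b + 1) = b^2 + b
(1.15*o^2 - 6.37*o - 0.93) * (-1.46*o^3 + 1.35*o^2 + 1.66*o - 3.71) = -1.679*o^5 + 10.8527*o^4 - 5.3327*o^3 - 16.0962*o^2 + 22.0889*o + 3.4503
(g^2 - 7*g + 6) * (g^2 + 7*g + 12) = g^4 - 31*g^2 - 42*g + 72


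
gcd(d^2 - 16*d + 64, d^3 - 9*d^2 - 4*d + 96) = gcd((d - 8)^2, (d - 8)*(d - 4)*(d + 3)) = d - 8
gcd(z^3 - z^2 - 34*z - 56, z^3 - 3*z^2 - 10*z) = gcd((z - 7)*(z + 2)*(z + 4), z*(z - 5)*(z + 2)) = z + 2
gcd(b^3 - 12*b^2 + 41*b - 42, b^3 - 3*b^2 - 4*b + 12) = b^2 - 5*b + 6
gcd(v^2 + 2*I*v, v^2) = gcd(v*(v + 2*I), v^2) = v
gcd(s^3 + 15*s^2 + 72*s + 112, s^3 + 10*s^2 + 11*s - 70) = s + 7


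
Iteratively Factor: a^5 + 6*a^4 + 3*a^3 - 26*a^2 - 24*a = (a - 2)*(a^4 + 8*a^3 + 19*a^2 + 12*a) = a*(a - 2)*(a^3 + 8*a^2 + 19*a + 12) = a*(a - 2)*(a + 3)*(a^2 + 5*a + 4) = a*(a - 2)*(a + 1)*(a + 3)*(a + 4)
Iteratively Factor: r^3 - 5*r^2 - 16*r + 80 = (r - 4)*(r^2 - r - 20) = (r - 5)*(r - 4)*(r + 4)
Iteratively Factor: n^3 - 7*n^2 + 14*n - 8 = (n - 2)*(n^2 - 5*n + 4) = (n - 4)*(n - 2)*(n - 1)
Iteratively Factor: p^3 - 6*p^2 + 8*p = (p)*(p^2 - 6*p + 8) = p*(p - 4)*(p - 2)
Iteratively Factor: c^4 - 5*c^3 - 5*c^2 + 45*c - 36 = (c + 3)*(c^3 - 8*c^2 + 19*c - 12) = (c - 3)*(c + 3)*(c^2 - 5*c + 4) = (c - 3)*(c - 1)*(c + 3)*(c - 4)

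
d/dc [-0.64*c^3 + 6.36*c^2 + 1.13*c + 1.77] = -1.92*c^2 + 12.72*c + 1.13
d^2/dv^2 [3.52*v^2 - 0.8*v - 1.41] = 7.04000000000000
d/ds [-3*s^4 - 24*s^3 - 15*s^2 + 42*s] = -12*s^3 - 72*s^2 - 30*s + 42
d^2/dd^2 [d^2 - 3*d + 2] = 2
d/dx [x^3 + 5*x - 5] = 3*x^2 + 5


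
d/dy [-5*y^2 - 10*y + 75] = -10*y - 10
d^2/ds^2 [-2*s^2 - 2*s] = -4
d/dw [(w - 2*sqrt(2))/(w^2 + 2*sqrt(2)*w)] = (-w^2 + 4*sqrt(2)*w + 8)/(w^2*(w^2 + 4*sqrt(2)*w + 8))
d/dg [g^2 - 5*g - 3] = 2*g - 5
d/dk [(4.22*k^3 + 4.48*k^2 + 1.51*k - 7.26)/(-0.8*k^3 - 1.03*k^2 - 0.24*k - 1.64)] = (-0.762599999999999*k^4 + 0.390400000000001*k^3 - 37.7063*k^2 - 29.65*k - 4.2188)/(0.64*k^6 + 1.648*k^5 + 1.4449*k^4 + 3.1184*k^3 + 3.436*k^2 + 0.7872*k + 2.6896)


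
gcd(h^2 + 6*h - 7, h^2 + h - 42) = h + 7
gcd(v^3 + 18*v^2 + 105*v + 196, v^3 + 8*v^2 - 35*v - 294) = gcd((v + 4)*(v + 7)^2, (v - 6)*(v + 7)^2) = v^2 + 14*v + 49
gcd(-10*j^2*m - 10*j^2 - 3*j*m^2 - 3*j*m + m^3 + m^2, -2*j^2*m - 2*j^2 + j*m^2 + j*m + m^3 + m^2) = 2*j*m + 2*j + m^2 + m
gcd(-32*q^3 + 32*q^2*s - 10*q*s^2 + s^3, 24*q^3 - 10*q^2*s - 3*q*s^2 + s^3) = 8*q^2 - 6*q*s + s^2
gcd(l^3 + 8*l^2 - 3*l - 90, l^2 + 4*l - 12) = l + 6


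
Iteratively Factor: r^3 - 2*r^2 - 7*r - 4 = (r + 1)*(r^2 - 3*r - 4) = (r + 1)^2*(r - 4)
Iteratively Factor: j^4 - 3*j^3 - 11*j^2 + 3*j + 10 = (j + 1)*(j^3 - 4*j^2 - 7*j + 10) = (j - 1)*(j + 1)*(j^2 - 3*j - 10) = (j - 5)*(j - 1)*(j + 1)*(j + 2)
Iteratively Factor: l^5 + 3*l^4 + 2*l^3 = (l)*(l^4 + 3*l^3 + 2*l^2) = l^2*(l^3 + 3*l^2 + 2*l) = l^2*(l + 1)*(l^2 + 2*l) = l^3*(l + 1)*(l + 2)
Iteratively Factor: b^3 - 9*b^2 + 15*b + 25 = (b + 1)*(b^2 - 10*b + 25) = (b - 5)*(b + 1)*(b - 5)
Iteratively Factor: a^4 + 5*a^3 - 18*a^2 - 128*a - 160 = (a + 4)*(a^3 + a^2 - 22*a - 40) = (a + 2)*(a + 4)*(a^2 - a - 20) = (a - 5)*(a + 2)*(a + 4)*(a + 4)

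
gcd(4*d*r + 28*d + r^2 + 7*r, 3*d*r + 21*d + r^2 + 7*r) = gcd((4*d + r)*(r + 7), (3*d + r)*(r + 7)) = r + 7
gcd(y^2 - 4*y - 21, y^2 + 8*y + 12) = 1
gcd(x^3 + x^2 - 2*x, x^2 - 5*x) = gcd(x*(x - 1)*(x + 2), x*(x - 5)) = x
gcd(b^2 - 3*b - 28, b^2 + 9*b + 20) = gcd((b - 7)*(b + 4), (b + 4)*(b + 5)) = b + 4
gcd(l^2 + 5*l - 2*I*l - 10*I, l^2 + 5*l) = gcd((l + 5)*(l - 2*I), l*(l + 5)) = l + 5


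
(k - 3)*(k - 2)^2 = k^3 - 7*k^2 + 16*k - 12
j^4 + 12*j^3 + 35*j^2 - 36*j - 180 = (j - 2)*(j + 3)*(j + 5)*(j + 6)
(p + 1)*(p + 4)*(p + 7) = p^3 + 12*p^2 + 39*p + 28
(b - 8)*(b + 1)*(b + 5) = b^3 - 2*b^2 - 43*b - 40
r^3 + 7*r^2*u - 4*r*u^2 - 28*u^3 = (r - 2*u)*(r + 2*u)*(r + 7*u)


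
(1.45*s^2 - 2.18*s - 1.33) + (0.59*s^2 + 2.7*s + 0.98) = 2.04*s^2 + 0.52*s - 0.35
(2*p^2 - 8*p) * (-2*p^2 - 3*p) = -4*p^4 + 10*p^3 + 24*p^2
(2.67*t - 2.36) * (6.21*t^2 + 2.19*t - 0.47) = 16.5807*t^3 - 8.8083*t^2 - 6.4233*t + 1.1092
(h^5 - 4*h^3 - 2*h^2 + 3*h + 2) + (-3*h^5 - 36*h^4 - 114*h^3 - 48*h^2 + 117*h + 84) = -2*h^5 - 36*h^4 - 118*h^3 - 50*h^2 + 120*h + 86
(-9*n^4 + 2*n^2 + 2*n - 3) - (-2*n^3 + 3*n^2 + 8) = -9*n^4 + 2*n^3 - n^2 + 2*n - 11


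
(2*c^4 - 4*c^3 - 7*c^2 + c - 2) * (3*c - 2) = 6*c^5 - 16*c^4 - 13*c^3 + 17*c^2 - 8*c + 4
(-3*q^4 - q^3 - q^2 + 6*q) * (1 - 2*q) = 6*q^5 - q^4 + q^3 - 13*q^2 + 6*q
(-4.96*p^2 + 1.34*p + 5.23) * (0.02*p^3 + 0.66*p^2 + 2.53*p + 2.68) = -0.0992*p^5 - 3.2468*p^4 - 11.5598*p^3 - 6.4508*p^2 + 16.8231*p + 14.0164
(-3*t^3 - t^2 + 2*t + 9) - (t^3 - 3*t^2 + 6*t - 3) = -4*t^3 + 2*t^2 - 4*t + 12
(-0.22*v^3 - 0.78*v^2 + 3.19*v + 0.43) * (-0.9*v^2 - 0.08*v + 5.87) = 0.198*v^5 + 0.7196*v^4 - 4.1*v^3 - 5.2208*v^2 + 18.6909*v + 2.5241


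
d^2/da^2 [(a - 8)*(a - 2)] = 2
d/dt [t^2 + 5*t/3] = 2*t + 5/3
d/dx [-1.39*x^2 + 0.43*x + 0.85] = 0.43 - 2.78*x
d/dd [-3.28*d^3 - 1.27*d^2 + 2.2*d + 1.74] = -9.84*d^2 - 2.54*d + 2.2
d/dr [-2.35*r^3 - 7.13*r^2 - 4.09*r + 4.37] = -7.05*r^2 - 14.26*r - 4.09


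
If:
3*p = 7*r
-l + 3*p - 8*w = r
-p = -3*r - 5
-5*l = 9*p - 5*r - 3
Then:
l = 123/5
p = -35/2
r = -15/2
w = -87/10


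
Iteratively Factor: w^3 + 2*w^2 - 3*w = (w)*(w^2 + 2*w - 3) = w*(w - 1)*(w + 3)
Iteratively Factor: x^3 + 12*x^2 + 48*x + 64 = (x + 4)*(x^2 + 8*x + 16) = (x + 4)^2*(x + 4)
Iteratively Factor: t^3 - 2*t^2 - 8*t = (t - 4)*(t^2 + 2*t) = t*(t - 4)*(t + 2)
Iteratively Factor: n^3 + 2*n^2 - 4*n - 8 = (n + 2)*(n^2 - 4) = (n - 2)*(n + 2)*(n + 2)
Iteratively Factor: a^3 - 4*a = (a + 2)*(a^2 - 2*a) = (a - 2)*(a + 2)*(a)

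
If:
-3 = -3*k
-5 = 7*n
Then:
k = 1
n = -5/7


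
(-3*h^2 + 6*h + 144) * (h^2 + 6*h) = -3*h^4 - 12*h^3 + 180*h^2 + 864*h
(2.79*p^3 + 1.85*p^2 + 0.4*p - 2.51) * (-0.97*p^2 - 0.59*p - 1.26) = -2.7063*p^5 - 3.4406*p^4 - 4.9949*p^3 - 0.1323*p^2 + 0.9769*p + 3.1626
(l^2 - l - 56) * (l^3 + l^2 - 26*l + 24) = l^5 - 83*l^3 - 6*l^2 + 1432*l - 1344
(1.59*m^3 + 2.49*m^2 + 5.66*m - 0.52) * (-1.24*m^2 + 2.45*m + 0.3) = -1.9716*m^5 + 0.807900000000001*m^4 - 0.440899999999998*m^3 + 15.2588*m^2 + 0.424*m - 0.156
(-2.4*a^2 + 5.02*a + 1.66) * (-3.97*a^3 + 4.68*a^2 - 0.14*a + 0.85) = 9.528*a^5 - 31.1614*a^4 + 17.2394*a^3 + 5.026*a^2 + 4.0346*a + 1.411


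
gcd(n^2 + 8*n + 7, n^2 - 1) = n + 1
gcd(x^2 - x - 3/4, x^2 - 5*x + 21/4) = x - 3/2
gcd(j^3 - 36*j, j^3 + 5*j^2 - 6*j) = j^2 + 6*j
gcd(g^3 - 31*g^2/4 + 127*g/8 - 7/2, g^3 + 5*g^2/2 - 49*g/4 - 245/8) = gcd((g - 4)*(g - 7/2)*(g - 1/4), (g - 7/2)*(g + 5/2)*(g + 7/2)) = g - 7/2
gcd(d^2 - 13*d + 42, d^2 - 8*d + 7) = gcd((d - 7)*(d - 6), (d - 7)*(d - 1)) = d - 7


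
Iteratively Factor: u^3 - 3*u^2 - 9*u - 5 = (u + 1)*(u^2 - 4*u - 5) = (u + 1)^2*(u - 5)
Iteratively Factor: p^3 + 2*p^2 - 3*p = (p + 3)*(p^2 - p) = p*(p + 3)*(p - 1)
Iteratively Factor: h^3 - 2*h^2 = (h)*(h^2 - 2*h) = h*(h - 2)*(h)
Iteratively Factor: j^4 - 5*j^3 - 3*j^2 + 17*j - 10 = (j - 1)*(j^3 - 4*j^2 - 7*j + 10) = (j - 1)^2*(j^2 - 3*j - 10) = (j - 1)^2*(j + 2)*(j - 5)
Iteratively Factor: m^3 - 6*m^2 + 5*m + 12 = (m + 1)*(m^2 - 7*m + 12) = (m - 3)*(m + 1)*(m - 4)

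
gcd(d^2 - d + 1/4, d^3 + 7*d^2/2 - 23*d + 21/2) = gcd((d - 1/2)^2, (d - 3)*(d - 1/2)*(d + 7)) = d - 1/2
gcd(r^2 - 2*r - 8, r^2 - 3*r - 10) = r + 2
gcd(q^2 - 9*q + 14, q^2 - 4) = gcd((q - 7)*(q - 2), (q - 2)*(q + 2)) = q - 2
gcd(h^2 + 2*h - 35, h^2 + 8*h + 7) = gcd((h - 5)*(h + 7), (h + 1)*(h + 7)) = h + 7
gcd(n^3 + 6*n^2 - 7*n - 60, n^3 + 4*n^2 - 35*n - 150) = n + 5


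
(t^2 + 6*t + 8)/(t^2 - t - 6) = (t + 4)/(t - 3)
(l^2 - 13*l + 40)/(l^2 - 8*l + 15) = (l - 8)/(l - 3)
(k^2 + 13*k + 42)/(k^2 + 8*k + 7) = (k + 6)/(k + 1)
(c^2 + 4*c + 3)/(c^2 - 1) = (c + 3)/(c - 1)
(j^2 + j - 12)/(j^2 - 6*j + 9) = (j + 4)/(j - 3)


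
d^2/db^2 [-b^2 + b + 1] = -2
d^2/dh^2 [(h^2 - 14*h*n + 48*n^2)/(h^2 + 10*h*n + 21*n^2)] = 6*n*(-8*h^3 + 27*h^2*n + 774*h*n^2 + 2391*n^3)/(h^6 + 30*h^5*n + 363*h^4*n^2 + 2260*h^3*n^3 + 7623*h^2*n^4 + 13230*h*n^5 + 9261*n^6)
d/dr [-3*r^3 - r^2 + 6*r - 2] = -9*r^2 - 2*r + 6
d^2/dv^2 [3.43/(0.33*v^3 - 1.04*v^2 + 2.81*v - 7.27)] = ((7.1344 - 6.7914*v)*(0.33*v^3 - 1.04*v^2 + 2.81*v - 7.27) + 3.43*(0.99*v^2 - 2.08*v + 2.81)*(1.98*v^2 - 4.16*v + 5.62))/(0.33*v^3 - 1.04*v^2 + 2.81*v - 7.27)^3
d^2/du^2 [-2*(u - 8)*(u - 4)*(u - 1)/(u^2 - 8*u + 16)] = 48/(u^3 - 12*u^2 + 48*u - 64)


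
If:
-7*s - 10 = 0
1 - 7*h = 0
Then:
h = 1/7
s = -10/7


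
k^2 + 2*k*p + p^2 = (k + p)^2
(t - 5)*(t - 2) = t^2 - 7*t + 10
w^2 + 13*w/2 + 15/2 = (w + 3/2)*(w + 5)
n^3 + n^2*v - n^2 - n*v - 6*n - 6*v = (n - 3)*(n + 2)*(n + v)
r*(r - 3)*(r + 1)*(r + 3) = r^4 + r^3 - 9*r^2 - 9*r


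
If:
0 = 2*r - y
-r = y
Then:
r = 0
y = 0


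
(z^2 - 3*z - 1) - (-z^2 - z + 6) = 2*z^2 - 2*z - 7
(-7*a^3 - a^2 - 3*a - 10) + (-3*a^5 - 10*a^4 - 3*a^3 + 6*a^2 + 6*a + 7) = -3*a^5 - 10*a^4 - 10*a^3 + 5*a^2 + 3*a - 3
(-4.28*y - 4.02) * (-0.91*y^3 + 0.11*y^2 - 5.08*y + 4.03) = 3.8948*y^4 + 3.1874*y^3 + 21.3002*y^2 + 3.17319999999999*y - 16.2006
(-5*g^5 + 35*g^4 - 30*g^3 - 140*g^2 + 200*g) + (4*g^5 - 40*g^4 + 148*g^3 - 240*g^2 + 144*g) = -g^5 - 5*g^4 + 118*g^3 - 380*g^2 + 344*g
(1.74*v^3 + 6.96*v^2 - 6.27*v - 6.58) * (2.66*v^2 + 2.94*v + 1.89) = 4.6284*v^5 + 23.6292*v^4 + 7.0728*v^3 - 22.7822*v^2 - 31.1955*v - 12.4362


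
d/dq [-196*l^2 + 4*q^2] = 8*q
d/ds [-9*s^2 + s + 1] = 1 - 18*s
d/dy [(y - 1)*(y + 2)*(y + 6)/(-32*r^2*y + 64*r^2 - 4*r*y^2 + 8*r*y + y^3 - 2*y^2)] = ((y - 1)*(y + 2)*(y + 6)*(32*r^2 + 8*r*y - 8*r - 3*y^2 + 4*y) - ((y - 1)*(y + 2) + (y - 1)*(y + 6) + (y + 2)*(y + 6))*(32*r^2*y - 64*r^2 + 4*r*y^2 - 8*r*y - y^3 + 2*y^2))/(32*r^2*y - 64*r^2 + 4*r*y^2 - 8*r*y - y^3 + 2*y^2)^2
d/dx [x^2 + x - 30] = 2*x + 1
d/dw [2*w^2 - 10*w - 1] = 4*w - 10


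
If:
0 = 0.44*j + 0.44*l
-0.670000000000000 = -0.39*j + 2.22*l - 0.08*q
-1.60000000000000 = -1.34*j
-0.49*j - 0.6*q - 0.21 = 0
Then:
No Solution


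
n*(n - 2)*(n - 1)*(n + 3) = n^4 - 7*n^2 + 6*n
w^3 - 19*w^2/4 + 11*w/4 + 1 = (w - 4)*(w - 1)*(w + 1/4)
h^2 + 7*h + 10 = (h + 2)*(h + 5)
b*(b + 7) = b^2 + 7*b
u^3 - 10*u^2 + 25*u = u*(u - 5)^2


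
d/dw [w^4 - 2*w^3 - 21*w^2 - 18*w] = 4*w^3 - 6*w^2 - 42*w - 18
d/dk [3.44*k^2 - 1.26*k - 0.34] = 6.88*k - 1.26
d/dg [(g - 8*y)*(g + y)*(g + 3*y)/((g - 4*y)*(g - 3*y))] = (g^4 - 14*g^3*y + 93*g^2*y^2 - 48*g*y^3 - 516*y^4)/(g^4 - 14*g^3*y + 73*g^2*y^2 - 168*g*y^3 + 144*y^4)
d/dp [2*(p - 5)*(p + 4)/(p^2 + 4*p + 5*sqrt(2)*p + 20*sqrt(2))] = 10*(1 + sqrt(2))/(p^2 + 10*sqrt(2)*p + 50)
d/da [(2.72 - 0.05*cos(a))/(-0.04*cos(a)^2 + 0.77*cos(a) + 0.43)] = (0.002*cos(a)^2 - 0.2176*cos(a) + 2.1159)*sin(a)/(0.0016*cos(a)^4 - 0.0616*cos(a)^3 + 0.5585*cos(a)^2 + 0.6622*cos(a) + 0.1849)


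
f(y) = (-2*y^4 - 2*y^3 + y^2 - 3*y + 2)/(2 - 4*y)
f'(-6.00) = 45.13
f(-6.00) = -80.92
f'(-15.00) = 315.13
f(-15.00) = -1519.81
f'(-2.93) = 8.62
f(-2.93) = -5.66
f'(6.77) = 79.03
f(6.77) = 191.16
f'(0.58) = 16.15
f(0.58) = 0.06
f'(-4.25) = 20.85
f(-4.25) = -24.53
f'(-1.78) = 2.23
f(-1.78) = 0.19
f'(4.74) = 40.94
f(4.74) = 71.48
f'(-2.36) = 4.95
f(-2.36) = -1.84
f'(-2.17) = 3.95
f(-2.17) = -1.00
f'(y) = (-8*y^3 - 6*y^2 + 2*y - 3)/(2 - 4*y) + 4*(-2*y^4 - 2*y^3 + y^2 - 3*y + 2)/(2 - 4*y)^2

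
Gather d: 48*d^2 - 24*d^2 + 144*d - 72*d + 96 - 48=24*d^2 + 72*d + 48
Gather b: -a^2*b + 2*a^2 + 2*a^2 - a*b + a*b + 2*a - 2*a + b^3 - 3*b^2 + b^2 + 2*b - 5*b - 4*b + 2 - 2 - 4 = 4*a^2 + b^3 - 2*b^2 + b*(-a^2 - 7) - 4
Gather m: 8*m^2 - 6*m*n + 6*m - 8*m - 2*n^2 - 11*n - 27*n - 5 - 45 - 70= 8*m^2 + m*(-6*n - 2) - 2*n^2 - 38*n - 120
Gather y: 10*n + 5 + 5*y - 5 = 10*n + 5*y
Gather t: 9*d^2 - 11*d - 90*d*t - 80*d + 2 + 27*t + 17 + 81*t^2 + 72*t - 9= 9*d^2 - 91*d + 81*t^2 + t*(99 - 90*d) + 10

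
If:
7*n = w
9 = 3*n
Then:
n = 3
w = 21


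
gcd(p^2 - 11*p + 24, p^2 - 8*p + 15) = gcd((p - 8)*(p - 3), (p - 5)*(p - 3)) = p - 3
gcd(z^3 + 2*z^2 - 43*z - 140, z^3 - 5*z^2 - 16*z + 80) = z + 4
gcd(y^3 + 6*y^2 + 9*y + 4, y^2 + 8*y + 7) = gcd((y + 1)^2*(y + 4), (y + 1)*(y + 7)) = y + 1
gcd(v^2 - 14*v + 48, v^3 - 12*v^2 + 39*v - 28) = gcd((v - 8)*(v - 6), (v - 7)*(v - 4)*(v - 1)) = 1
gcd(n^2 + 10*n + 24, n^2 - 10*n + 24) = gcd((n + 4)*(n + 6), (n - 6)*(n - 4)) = 1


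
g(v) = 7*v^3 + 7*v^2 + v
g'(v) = 21*v^2 + 14*v + 1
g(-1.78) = -19.08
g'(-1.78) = 42.62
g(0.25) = 0.80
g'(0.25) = 5.81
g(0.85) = 10.21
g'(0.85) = 28.07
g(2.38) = 136.40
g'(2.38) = 153.27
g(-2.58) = -76.20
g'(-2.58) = 104.66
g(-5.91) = -1206.39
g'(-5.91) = 651.75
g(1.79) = 64.37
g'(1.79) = 93.35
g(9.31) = 6264.72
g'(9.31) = 1951.54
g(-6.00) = -1266.00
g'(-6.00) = 673.00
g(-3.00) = -129.00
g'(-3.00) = 148.00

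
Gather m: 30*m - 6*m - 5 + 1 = 24*m - 4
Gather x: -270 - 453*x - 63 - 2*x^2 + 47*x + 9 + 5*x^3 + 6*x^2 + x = 5*x^3 + 4*x^2 - 405*x - 324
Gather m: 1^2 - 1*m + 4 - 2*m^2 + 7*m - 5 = -2*m^2 + 6*m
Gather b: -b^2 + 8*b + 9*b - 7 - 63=-b^2 + 17*b - 70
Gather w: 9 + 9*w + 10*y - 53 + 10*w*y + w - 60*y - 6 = w*(10*y + 10) - 50*y - 50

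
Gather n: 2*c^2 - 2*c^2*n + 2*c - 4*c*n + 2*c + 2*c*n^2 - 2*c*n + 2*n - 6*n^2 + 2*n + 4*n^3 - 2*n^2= 2*c^2 + 4*c + 4*n^3 + n^2*(2*c - 8) + n*(-2*c^2 - 6*c + 4)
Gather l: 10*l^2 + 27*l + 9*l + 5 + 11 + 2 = 10*l^2 + 36*l + 18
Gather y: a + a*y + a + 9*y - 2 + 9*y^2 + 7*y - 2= 2*a + 9*y^2 + y*(a + 16) - 4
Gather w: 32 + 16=48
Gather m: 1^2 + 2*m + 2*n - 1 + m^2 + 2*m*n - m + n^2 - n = m^2 + m*(2*n + 1) + n^2 + n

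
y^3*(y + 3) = y^4 + 3*y^3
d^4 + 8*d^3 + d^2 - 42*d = d*(d - 2)*(d + 3)*(d + 7)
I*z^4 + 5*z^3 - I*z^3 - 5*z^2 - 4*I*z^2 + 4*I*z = z*(z - 4*I)*(z - I)*(I*z - I)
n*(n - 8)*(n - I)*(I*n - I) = I*n^4 + n^3 - 9*I*n^3 - 9*n^2 + 8*I*n^2 + 8*n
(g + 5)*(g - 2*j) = g^2 - 2*g*j + 5*g - 10*j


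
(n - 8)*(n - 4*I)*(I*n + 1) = I*n^3 + 5*n^2 - 8*I*n^2 - 40*n - 4*I*n + 32*I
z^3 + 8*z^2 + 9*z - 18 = (z - 1)*(z + 3)*(z + 6)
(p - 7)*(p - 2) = p^2 - 9*p + 14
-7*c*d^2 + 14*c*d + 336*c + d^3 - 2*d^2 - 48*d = (-7*c + d)*(d - 8)*(d + 6)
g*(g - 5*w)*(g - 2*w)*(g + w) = g^4 - 6*g^3*w + 3*g^2*w^2 + 10*g*w^3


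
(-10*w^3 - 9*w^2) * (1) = -10*w^3 - 9*w^2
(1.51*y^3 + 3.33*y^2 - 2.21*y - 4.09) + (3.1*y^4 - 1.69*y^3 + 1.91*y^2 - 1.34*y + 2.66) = 3.1*y^4 - 0.18*y^3 + 5.24*y^2 - 3.55*y - 1.43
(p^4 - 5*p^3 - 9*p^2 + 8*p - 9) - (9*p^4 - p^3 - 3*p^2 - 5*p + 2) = -8*p^4 - 4*p^3 - 6*p^2 + 13*p - 11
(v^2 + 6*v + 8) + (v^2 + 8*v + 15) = 2*v^2 + 14*v + 23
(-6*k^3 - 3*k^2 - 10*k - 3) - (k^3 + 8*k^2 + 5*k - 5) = -7*k^3 - 11*k^2 - 15*k + 2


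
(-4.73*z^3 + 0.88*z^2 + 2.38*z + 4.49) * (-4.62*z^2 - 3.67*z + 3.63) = 21.8526*z^5 + 13.2935*z^4 - 31.3951*z^3 - 26.284*z^2 - 7.8389*z + 16.2987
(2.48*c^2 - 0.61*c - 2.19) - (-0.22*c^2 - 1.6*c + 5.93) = 2.7*c^2 + 0.99*c - 8.12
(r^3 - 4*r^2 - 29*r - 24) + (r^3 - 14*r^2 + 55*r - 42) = 2*r^3 - 18*r^2 + 26*r - 66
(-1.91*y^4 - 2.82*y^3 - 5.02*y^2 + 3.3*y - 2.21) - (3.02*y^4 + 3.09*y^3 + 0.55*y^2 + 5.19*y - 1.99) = -4.93*y^4 - 5.91*y^3 - 5.57*y^2 - 1.89*y - 0.22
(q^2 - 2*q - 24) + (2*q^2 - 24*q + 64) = 3*q^2 - 26*q + 40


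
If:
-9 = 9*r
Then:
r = -1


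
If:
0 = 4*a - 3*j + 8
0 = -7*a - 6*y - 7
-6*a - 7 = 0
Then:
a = -7/6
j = 10/9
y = 7/36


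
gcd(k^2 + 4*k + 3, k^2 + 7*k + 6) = k + 1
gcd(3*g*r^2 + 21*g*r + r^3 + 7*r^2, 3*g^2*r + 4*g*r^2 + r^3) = 3*g*r + r^2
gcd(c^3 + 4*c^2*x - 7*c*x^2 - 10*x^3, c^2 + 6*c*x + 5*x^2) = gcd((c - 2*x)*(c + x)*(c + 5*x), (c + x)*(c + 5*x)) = c^2 + 6*c*x + 5*x^2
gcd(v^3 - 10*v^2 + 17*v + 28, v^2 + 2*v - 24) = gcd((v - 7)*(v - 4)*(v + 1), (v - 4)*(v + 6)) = v - 4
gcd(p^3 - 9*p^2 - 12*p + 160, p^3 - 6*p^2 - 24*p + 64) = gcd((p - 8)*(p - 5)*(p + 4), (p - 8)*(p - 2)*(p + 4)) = p^2 - 4*p - 32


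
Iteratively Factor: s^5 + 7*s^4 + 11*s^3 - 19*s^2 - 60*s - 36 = (s + 3)*(s^4 + 4*s^3 - s^2 - 16*s - 12) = (s + 2)*(s + 3)*(s^3 + 2*s^2 - 5*s - 6) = (s + 2)*(s + 3)^2*(s^2 - s - 2) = (s + 1)*(s + 2)*(s + 3)^2*(s - 2)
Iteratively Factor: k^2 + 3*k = (k)*(k + 3)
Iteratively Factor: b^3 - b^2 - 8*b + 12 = (b - 2)*(b^2 + b - 6) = (b - 2)^2*(b + 3)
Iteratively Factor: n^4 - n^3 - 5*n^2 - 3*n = (n + 1)*(n^3 - 2*n^2 - 3*n) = (n - 3)*(n + 1)*(n^2 + n) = n*(n - 3)*(n + 1)*(n + 1)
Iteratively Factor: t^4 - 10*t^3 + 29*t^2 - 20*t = (t)*(t^3 - 10*t^2 + 29*t - 20) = t*(t - 1)*(t^2 - 9*t + 20) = t*(t - 5)*(t - 1)*(t - 4)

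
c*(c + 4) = c^2 + 4*c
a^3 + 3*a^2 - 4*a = a*(a - 1)*(a + 4)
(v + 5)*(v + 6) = v^2 + 11*v + 30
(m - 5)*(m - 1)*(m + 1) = m^3 - 5*m^2 - m + 5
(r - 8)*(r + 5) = r^2 - 3*r - 40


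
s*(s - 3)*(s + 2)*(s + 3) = s^4 + 2*s^3 - 9*s^2 - 18*s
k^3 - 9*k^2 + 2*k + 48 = (k - 8)*(k - 3)*(k + 2)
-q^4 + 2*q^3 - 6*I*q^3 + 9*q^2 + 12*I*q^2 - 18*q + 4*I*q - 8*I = (q - 2)*(q + 4*I)*(-I*q + 1)^2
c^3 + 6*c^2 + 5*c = c*(c + 1)*(c + 5)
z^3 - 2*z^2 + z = z*(z - 1)^2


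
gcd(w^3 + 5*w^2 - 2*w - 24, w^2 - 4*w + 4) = w - 2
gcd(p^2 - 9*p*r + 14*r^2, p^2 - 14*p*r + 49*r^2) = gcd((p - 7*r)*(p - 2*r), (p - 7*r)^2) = p - 7*r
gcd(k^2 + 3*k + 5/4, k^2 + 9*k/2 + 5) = k + 5/2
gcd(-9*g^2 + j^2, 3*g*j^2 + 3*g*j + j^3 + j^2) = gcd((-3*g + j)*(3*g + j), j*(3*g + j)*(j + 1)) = 3*g + j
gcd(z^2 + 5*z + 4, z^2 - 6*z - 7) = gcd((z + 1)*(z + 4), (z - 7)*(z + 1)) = z + 1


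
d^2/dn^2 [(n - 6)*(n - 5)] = 2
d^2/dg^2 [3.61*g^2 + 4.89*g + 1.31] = 7.22000000000000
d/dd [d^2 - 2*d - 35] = 2*d - 2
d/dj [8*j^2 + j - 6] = 16*j + 1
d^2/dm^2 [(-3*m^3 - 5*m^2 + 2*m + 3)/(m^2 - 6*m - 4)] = 2*(-148*m^3 - 267*m^2 - 174*m - 8)/(m^6 - 18*m^5 + 96*m^4 - 72*m^3 - 384*m^2 - 288*m - 64)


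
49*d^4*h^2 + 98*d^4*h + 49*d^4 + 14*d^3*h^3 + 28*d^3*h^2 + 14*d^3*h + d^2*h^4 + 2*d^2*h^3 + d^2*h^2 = (7*d + h)^2*(d*h + d)^2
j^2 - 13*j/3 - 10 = (j - 6)*(j + 5/3)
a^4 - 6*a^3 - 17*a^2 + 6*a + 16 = (a - 8)*(a - 1)*(a + 1)*(a + 2)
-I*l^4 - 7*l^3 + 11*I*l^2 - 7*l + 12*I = (l - 4*I)*(l - 3*I)*(l - I)*(-I*l + 1)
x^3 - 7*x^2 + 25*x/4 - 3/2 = (x - 6)*(x - 1/2)^2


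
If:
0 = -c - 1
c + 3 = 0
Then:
No Solution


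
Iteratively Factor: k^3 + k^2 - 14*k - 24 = (k - 4)*(k^2 + 5*k + 6) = (k - 4)*(k + 2)*(k + 3)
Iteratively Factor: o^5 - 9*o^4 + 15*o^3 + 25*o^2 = (o + 1)*(o^4 - 10*o^3 + 25*o^2) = (o - 5)*(o + 1)*(o^3 - 5*o^2) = o*(o - 5)*(o + 1)*(o^2 - 5*o) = o^2*(o - 5)*(o + 1)*(o - 5)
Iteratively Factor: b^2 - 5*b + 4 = (b - 1)*(b - 4)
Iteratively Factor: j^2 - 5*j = (j)*(j - 5)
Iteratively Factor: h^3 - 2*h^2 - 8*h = (h - 4)*(h^2 + 2*h) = h*(h - 4)*(h + 2)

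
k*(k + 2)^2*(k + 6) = k^4 + 10*k^3 + 28*k^2 + 24*k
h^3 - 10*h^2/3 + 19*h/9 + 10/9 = (h - 2)*(h - 5/3)*(h + 1/3)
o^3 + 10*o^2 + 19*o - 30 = (o - 1)*(o + 5)*(o + 6)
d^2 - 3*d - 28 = (d - 7)*(d + 4)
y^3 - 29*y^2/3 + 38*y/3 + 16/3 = (y - 8)*(y - 2)*(y + 1/3)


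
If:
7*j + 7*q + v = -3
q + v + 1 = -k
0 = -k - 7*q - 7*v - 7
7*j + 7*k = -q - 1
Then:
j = -4/35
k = 0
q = -1/5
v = -4/5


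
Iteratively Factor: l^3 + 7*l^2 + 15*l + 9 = (l + 1)*(l^2 + 6*l + 9) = (l + 1)*(l + 3)*(l + 3)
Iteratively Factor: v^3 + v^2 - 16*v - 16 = (v + 1)*(v^2 - 16) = (v - 4)*(v + 1)*(v + 4)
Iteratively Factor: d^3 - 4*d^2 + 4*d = (d)*(d^2 - 4*d + 4) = d*(d - 2)*(d - 2)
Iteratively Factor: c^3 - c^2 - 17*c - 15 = (c - 5)*(c^2 + 4*c + 3) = (c - 5)*(c + 3)*(c + 1)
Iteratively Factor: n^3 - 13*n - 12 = (n + 3)*(n^2 - 3*n - 4) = (n + 1)*(n + 3)*(n - 4)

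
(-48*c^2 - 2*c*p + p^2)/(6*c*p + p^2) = (-8*c + p)/p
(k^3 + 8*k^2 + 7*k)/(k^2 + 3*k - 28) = k*(k + 1)/(k - 4)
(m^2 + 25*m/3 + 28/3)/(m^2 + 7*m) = (m + 4/3)/m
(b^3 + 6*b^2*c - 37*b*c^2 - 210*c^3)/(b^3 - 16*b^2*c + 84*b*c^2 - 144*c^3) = (b^2 + 12*b*c + 35*c^2)/(b^2 - 10*b*c + 24*c^2)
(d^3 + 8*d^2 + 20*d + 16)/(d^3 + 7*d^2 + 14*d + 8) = (d + 2)/(d + 1)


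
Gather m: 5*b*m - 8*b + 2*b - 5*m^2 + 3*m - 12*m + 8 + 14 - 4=-6*b - 5*m^2 + m*(5*b - 9) + 18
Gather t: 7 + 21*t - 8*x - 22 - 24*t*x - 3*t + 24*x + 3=t*(18 - 24*x) + 16*x - 12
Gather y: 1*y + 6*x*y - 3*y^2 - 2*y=-3*y^2 + y*(6*x - 1)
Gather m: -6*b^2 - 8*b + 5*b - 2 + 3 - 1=-6*b^2 - 3*b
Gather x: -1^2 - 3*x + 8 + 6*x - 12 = 3*x - 5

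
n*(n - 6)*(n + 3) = n^3 - 3*n^2 - 18*n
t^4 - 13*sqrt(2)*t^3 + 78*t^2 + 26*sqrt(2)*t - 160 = (t - 8*sqrt(2))*(t - 5*sqrt(2))*(t - sqrt(2))*(t + sqrt(2))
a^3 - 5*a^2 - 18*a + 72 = (a - 6)*(a - 3)*(a + 4)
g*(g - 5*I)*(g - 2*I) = g^3 - 7*I*g^2 - 10*g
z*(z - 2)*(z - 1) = z^3 - 3*z^2 + 2*z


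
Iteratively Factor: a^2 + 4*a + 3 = (a + 3)*(a + 1)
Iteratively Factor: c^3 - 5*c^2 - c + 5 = (c - 1)*(c^2 - 4*c - 5) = (c - 1)*(c + 1)*(c - 5)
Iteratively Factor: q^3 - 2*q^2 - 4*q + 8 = (q - 2)*(q^2 - 4) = (q - 2)^2*(q + 2)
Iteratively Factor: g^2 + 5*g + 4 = (g + 4)*(g + 1)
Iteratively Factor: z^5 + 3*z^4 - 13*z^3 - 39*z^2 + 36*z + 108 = (z - 2)*(z^4 + 5*z^3 - 3*z^2 - 45*z - 54) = (z - 2)*(z + 3)*(z^3 + 2*z^2 - 9*z - 18) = (z - 2)*(z + 3)^2*(z^2 - z - 6) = (z - 3)*(z - 2)*(z + 3)^2*(z + 2)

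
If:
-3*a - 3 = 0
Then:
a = -1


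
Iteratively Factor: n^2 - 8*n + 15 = (n - 3)*(n - 5)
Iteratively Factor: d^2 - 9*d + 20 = (d - 4)*(d - 5)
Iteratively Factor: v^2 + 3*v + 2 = (v + 2)*(v + 1)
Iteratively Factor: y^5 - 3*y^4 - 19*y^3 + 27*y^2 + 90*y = (y + 2)*(y^4 - 5*y^3 - 9*y^2 + 45*y) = (y - 3)*(y + 2)*(y^3 - 2*y^2 - 15*y) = (y - 3)*(y + 2)*(y + 3)*(y^2 - 5*y) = (y - 5)*(y - 3)*(y + 2)*(y + 3)*(y)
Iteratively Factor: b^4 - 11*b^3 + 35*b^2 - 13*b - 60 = (b + 1)*(b^3 - 12*b^2 + 47*b - 60) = (b - 5)*(b + 1)*(b^2 - 7*b + 12) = (b - 5)*(b - 3)*(b + 1)*(b - 4)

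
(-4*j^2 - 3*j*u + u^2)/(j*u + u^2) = (-4*j + u)/u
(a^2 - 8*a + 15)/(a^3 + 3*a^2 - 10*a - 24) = (a - 5)/(a^2 + 6*a + 8)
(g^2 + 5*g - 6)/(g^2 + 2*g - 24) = (g - 1)/(g - 4)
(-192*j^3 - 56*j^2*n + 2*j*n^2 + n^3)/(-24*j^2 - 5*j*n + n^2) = (24*j^2 + 10*j*n + n^2)/(3*j + n)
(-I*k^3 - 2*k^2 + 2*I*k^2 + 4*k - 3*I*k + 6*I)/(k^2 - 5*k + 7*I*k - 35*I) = (-I*k^3 + 2*k^2*(-1 + I) + k*(4 - 3*I) + 6*I)/(k^2 + k*(-5 + 7*I) - 35*I)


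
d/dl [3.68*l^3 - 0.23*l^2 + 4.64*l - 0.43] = 11.04*l^2 - 0.46*l + 4.64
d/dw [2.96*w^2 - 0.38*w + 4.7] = 5.92*w - 0.38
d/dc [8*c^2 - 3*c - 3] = 16*c - 3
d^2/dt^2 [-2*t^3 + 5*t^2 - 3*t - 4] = 10 - 12*t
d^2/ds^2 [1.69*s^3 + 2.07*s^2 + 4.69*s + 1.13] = 10.14*s + 4.14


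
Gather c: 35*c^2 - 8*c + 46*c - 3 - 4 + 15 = 35*c^2 + 38*c + 8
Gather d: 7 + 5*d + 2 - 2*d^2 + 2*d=-2*d^2 + 7*d + 9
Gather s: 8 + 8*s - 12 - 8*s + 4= 0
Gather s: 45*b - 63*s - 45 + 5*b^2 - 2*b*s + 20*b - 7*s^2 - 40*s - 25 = 5*b^2 + 65*b - 7*s^2 + s*(-2*b - 103) - 70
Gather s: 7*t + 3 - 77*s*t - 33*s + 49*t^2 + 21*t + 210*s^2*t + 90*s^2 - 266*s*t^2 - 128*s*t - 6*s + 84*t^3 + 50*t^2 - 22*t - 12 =s^2*(210*t + 90) + s*(-266*t^2 - 205*t - 39) + 84*t^3 + 99*t^2 + 6*t - 9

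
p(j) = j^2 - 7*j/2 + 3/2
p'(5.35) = 7.20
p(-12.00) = 187.50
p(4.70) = 7.14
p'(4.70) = 5.90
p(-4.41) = 36.38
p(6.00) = 16.50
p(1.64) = -1.55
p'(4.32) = 5.14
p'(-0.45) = -4.40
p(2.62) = -0.81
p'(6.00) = 8.50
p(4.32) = 5.04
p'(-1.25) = -6.00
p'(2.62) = 1.74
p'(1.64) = -0.22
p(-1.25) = 7.44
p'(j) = 2*j - 7/2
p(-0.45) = 3.28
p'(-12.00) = -27.50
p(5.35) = 11.40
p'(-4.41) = -12.32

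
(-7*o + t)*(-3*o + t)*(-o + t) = -21*o^3 + 31*o^2*t - 11*o*t^2 + t^3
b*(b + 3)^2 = b^3 + 6*b^2 + 9*b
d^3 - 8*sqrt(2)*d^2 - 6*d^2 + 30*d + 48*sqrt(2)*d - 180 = (d - 6)*(d - 5*sqrt(2))*(d - 3*sqrt(2))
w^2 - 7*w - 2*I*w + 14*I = (w - 7)*(w - 2*I)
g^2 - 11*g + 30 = (g - 6)*(g - 5)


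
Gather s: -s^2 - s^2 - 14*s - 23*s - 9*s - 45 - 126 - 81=-2*s^2 - 46*s - 252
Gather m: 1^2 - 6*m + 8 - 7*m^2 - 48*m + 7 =-7*m^2 - 54*m + 16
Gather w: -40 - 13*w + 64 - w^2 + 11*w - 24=-w^2 - 2*w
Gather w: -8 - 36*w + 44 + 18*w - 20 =16 - 18*w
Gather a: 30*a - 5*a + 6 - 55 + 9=25*a - 40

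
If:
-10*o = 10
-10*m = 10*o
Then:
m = 1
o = -1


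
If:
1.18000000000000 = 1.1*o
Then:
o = 1.07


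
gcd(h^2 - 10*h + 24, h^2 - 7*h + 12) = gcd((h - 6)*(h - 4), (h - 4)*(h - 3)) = h - 4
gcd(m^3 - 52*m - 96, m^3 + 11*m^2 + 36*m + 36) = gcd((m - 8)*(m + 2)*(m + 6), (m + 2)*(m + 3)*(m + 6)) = m^2 + 8*m + 12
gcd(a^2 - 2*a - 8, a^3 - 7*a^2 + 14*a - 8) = a - 4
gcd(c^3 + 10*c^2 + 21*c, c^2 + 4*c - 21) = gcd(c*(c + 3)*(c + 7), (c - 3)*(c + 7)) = c + 7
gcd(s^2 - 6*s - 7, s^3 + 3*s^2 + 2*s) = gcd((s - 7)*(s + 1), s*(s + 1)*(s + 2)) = s + 1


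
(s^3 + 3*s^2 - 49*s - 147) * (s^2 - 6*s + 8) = s^5 - 3*s^4 - 59*s^3 + 171*s^2 + 490*s - 1176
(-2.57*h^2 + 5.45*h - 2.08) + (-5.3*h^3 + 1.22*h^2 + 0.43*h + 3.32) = -5.3*h^3 - 1.35*h^2 + 5.88*h + 1.24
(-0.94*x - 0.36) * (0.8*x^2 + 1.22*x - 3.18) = -0.752*x^3 - 1.4348*x^2 + 2.55*x + 1.1448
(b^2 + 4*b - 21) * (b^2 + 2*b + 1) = b^4 + 6*b^3 - 12*b^2 - 38*b - 21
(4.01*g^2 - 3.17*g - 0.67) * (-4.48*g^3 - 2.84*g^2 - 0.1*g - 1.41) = -17.9648*g^5 + 2.8132*g^4 + 11.6034*g^3 - 3.4343*g^2 + 4.5367*g + 0.9447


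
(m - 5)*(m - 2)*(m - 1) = m^3 - 8*m^2 + 17*m - 10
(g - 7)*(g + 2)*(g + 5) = g^3 - 39*g - 70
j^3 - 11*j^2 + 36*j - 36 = (j - 6)*(j - 3)*(j - 2)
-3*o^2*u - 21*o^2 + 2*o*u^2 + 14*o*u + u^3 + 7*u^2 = (-o + u)*(3*o + u)*(u + 7)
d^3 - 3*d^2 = d^2*(d - 3)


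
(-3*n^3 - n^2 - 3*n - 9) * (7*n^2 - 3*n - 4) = -21*n^5 + 2*n^4 - 6*n^3 - 50*n^2 + 39*n + 36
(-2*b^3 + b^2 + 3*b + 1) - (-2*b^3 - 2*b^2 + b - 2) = 3*b^2 + 2*b + 3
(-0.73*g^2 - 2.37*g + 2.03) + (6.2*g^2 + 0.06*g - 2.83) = 5.47*g^2 - 2.31*g - 0.8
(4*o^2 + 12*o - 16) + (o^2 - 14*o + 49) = 5*o^2 - 2*o + 33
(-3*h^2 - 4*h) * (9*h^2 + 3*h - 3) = -27*h^4 - 45*h^3 - 3*h^2 + 12*h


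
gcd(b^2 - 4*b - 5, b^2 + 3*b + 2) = b + 1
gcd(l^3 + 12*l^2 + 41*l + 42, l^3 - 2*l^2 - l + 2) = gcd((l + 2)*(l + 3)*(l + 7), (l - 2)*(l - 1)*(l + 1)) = 1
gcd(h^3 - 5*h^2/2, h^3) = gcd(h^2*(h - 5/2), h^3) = h^2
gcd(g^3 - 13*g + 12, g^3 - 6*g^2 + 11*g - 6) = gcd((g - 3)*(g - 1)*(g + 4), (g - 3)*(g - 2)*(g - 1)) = g^2 - 4*g + 3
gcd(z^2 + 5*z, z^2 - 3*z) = z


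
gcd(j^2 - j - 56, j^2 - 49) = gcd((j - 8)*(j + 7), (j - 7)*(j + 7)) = j + 7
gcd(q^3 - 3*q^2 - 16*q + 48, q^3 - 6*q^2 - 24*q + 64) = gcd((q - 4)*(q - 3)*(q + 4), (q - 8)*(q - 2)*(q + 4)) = q + 4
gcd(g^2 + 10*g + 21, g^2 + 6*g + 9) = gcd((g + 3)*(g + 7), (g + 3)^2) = g + 3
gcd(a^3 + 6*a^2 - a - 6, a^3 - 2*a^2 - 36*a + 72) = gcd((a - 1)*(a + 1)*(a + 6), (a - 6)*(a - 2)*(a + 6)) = a + 6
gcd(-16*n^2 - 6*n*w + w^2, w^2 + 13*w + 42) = 1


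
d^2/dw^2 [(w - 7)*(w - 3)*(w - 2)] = 6*w - 24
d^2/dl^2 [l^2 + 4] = 2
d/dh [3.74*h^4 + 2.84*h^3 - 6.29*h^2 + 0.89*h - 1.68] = 14.96*h^3 + 8.52*h^2 - 12.58*h + 0.89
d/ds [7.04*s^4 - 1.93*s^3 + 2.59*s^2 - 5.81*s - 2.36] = 28.16*s^3 - 5.79*s^2 + 5.18*s - 5.81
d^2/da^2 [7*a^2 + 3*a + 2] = 14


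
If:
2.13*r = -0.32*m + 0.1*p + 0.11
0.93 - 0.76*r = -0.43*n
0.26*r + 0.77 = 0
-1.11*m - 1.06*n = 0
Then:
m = 7.06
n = -7.40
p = -41.58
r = -2.96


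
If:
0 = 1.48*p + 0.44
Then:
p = -0.30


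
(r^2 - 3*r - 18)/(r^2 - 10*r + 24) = (r + 3)/(r - 4)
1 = 1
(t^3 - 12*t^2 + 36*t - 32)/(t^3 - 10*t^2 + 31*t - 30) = (t^2 - 10*t + 16)/(t^2 - 8*t + 15)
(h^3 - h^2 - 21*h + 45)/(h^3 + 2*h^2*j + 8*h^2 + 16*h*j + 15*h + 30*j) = (h^2 - 6*h + 9)/(h^2 + 2*h*j + 3*h + 6*j)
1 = 1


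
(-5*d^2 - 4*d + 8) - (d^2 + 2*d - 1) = -6*d^2 - 6*d + 9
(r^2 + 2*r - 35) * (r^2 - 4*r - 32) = r^4 - 2*r^3 - 75*r^2 + 76*r + 1120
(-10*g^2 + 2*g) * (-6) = 60*g^2 - 12*g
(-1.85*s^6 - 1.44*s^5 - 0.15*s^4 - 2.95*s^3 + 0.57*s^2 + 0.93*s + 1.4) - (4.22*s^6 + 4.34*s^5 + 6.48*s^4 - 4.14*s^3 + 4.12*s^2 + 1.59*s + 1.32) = -6.07*s^6 - 5.78*s^5 - 6.63*s^4 + 1.19*s^3 - 3.55*s^2 - 0.66*s + 0.0799999999999998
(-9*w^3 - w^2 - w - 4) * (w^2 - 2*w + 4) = -9*w^5 + 17*w^4 - 35*w^3 - 6*w^2 + 4*w - 16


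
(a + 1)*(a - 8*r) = a^2 - 8*a*r + a - 8*r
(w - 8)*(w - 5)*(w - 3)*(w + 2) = w^4 - 14*w^3 + 47*w^2 + 38*w - 240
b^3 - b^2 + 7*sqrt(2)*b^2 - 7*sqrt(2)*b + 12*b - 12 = (b - 1)*(b + sqrt(2))*(b + 6*sqrt(2))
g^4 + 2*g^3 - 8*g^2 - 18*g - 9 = (g - 3)*(g + 1)^2*(g + 3)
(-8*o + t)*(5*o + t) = -40*o^2 - 3*o*t + t^2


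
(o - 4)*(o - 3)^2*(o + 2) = o^4 - 8*o^3 + 13*o^2 + 30*o - 72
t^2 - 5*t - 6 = (t - 6)*(t + 1)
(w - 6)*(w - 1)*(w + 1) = w^3 - 6*w^2 - w + 6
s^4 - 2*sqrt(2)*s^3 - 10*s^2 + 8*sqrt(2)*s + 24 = (s - 2)*(s + 2)*(s - 3*sqrt(2))*(s + sqrt(2))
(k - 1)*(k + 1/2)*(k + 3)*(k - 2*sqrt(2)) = k^4 - 2*sqrt(2)*k^3 + 5*k^3/2 - 5*sqrt(2)*k^2 - 2*k^2 - 3*k/2 + 4*sqrt(2)*k + 3*sqrt(2)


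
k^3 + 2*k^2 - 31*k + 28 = (k - 4)*(k - 1)*(k + 7)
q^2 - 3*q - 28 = (q - 7)*(q + 4)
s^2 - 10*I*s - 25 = (s - 5*I)^2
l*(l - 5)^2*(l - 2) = l^4 - 12*l^3 + 45*l^2 - 50*l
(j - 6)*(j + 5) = j^2 - j - 30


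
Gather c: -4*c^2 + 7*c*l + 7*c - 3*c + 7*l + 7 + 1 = -4*c^2 + c*(7*l + 4) + 7*l + 8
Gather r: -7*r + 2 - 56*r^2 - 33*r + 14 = -56*r^2 - 40*r + 16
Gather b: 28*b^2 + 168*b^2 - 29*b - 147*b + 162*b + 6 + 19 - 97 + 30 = 196*b^2 - 14*b - 42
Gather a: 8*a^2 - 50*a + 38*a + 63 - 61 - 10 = 8*a^2 - 12*a - 8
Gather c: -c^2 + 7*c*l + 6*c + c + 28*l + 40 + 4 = -c^2 + c*(7*l + 7) + 28*l + 44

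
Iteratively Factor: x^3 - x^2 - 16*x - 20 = (x + 2)*(x^2 - 3*x - 10) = (x + 2)^2*(x - 5)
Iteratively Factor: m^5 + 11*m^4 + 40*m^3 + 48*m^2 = (m)*(m^4 + 11*m^3 + 40*m^2 + 48*m) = m^2*(m^3 + 11*m^2 + 40*m + 48) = m^2*(m + 4)*(m^2 + 7*m + 12) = m^2*(m + 3)*(m + 4)*(m + 4)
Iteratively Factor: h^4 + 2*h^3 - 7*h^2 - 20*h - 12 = (h + 2)*(h^3 - 7*h - 6) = (h - 3)*(h + 2)*(h^2 + 3*h + 2) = (h - 3)*(h + 1)*(h + 2)*(h + 2)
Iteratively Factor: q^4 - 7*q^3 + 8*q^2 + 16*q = (q - 4)*(q^3 - 3*q^2 - 4*q) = (q - 4)^2*(q^2 + q) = q*(q - 4)^2*(q + 1)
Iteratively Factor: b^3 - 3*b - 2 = (b - 2)*(b^2 + 2*b + 1) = (b - 2)*(b + 1)*(b + 1)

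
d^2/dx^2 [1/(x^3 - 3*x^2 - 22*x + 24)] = 2*(3*(1 - x)*(x^3 - 3*x^2 - 22*x + 24) + (-3*x^2 + 6*x + 22)^2)/(x^3 - 3*x^2 - 22*x + 24)^3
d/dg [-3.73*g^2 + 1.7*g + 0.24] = 1.7 - 7.46*g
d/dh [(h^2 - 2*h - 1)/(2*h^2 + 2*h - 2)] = 3*(h^2 + 1)/(2*(h^4 + 2*h^3 - h^2 - 2*h + 1))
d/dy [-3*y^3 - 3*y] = -9*y^2 - 3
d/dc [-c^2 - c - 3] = -2*c - 1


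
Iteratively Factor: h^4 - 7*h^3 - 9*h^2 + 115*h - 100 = (h + 4)*(h^3 - 11*h^2 + 35*h - 25) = (h - 1)*(h + 4)*(h^2 - 10*h + 25) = (h - 5)*(h - 1)*(h + 4)*(h - 5)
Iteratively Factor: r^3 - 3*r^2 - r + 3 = (r - 3)*(r^2 - 1) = (r - 3)*(r + 1)*(r - 1)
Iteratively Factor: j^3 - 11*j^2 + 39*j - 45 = (j - 3)*(j^2 - 8*j + 15) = (j - 3)^2*(j - 5)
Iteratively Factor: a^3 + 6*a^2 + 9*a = (a + 3)*(a^2 + 3*a) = (a + 3)^2*(a)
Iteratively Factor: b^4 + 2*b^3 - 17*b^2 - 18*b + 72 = (b - 3)*(b^3 + 5*b^2 - 2*b - 24) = (b - 3)*(b + 3)*(b^2 + 2*b - 8) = (b - 3)*(b + 3)*(b + 4)*(b - 2)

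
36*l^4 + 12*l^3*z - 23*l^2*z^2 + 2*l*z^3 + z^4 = (-3*l + z)*(-2*l + z)*(l + z)*(6*l + z)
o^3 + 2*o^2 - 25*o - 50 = (o - 5)*(o + 2)*(o + 5)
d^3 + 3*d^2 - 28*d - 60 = (d - 5)*(d + 2)*(d + 6)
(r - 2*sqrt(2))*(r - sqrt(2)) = r^2 - 3*sqrt(2)*r + 4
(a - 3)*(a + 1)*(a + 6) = a^3 + 4*a^2 - 15*a - 18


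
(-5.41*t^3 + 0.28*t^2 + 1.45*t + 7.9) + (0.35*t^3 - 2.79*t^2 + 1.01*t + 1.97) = -5.06*t^3 - 2.51*t^2 + 2.46*t + 9.87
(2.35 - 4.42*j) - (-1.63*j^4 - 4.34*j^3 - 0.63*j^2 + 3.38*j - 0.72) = 1.63*j^4 + 4.34*j^3 + 0.63*j^2 - 7.8*j + 3.07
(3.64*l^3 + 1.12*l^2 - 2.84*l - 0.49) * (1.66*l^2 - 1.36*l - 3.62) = 6.0424*l^5 - 3.0912*l^4 - 19.4144*l^3 - 1.0054*l^2 + 10.9472*l + 1.7738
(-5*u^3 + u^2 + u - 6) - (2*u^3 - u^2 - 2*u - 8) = -7*u^3 + 2*u^2 + 3*u + 2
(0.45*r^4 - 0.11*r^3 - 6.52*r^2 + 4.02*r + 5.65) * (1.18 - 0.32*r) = -0.144*r^5 + 0.5662*r^4 + 1.9566*r^3 - 8.98*r^2 + 2.9356*r + 6.667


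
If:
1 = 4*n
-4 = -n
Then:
No Solution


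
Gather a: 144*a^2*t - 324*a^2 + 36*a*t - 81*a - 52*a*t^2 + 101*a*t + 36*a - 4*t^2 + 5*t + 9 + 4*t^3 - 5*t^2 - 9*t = a^2*(144*t - 324) + a*(-52*t^2 + 137*t - 45) + 4*t^3 - 9*t^2 - 4*t + 9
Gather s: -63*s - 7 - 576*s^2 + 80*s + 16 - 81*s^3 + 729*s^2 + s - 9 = -81*s^3 + 153*s^2 + 18*s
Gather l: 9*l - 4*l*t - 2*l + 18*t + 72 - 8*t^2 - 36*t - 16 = l*(7 - 4*t) - 8*t^2 - 18*t + 56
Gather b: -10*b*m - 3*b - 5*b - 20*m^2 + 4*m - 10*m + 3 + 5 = b*(-10*m - 8) - 20*m^2 - 6*m + 8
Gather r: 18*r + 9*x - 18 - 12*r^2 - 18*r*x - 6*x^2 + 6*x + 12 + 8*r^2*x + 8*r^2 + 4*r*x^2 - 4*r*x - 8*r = r^2*(8*x - 4) + r*(4*x^2 - 22*x + 10) - 6*x^2 + 15*x - 6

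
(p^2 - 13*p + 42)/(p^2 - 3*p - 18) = (p - 7)/(p + 3)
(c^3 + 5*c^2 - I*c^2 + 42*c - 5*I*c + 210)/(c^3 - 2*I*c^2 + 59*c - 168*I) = (c^2 + c*(5 + 6*I) + 30*I)/(c^2 + 5*I*c + 24)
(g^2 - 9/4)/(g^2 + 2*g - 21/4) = (2*g + 3)/(2*g + 7)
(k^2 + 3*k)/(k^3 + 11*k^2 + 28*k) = (k + 3)/(k^2 + 11*k + 28)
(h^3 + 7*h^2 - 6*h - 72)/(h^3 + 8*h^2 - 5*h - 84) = (h + 6)/(h + 7)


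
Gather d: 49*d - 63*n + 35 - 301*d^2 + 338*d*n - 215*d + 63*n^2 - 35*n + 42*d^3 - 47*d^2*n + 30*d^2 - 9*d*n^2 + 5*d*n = 42*d^3 + d^2*(-47*n - 271) + d*(-9*n^2 + 343*n - 166) + 63*n^2 - 98*n + 35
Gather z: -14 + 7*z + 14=7*z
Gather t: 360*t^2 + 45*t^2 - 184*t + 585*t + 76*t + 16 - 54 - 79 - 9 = 405*t^2 + 477*t - 126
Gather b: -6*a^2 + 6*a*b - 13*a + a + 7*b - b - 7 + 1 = -6*a^2 - 12*a + b*(6*a + 6) - 6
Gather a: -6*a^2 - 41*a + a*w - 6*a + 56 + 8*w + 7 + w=-6*a^2 + a*(w - 47) + 9*w + 63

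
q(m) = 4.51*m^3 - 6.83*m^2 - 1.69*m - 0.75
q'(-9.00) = 1217.18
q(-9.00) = -3826.56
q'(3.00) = 79.10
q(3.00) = 54.48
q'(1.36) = 4.76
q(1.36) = -4.34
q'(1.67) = 13.23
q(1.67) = -1.62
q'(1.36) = 4.76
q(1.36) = -4.34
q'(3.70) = 132.99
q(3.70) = 127.94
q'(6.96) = 558.65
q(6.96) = 1177.19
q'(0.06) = -2.46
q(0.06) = -0.88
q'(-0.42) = 6.43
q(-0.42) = -1.58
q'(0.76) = -4.26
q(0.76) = -4.00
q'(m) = 13.53*m^2 - 13.66*m - 1.69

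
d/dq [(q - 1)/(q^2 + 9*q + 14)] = (q^2 + 9*q - (q - 1)*(2*q + 9) + 14)/(q^2 + 9*q + 14)^2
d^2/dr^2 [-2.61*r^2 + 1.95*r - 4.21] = -5.22000000000000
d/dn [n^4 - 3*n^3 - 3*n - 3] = 4*n^3 - 9*n^2 - 3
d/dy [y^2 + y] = 2*y + 1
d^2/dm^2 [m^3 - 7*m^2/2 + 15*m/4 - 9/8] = 6*m - 7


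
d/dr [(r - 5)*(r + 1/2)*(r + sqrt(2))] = 3*r^2 - 9*r + 2*sqrt(2)*r - 9*sqrt(2)/2 - 5/2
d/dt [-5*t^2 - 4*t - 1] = -10*t - 4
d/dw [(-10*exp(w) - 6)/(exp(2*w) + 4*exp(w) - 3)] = (10*exp(2*w) + 12*exp(w) + 54)*exp(w)/(exp(4*w) + 8*exp(3*w) + 10*exp(2*w) - 24*exp(w) + 9)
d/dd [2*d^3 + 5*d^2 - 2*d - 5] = 6*d^2 + 10*d - 2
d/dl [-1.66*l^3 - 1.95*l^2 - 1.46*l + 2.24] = -4.98*l^2 - 3.9*l - 1.46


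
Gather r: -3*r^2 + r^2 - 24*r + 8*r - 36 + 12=-2*r^2 - 16*r - 24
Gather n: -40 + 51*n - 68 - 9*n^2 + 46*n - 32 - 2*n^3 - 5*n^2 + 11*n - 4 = -2*n^3 - 14*n^2 + 108*n - 144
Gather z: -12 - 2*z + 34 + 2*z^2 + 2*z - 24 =2*z^2 - 2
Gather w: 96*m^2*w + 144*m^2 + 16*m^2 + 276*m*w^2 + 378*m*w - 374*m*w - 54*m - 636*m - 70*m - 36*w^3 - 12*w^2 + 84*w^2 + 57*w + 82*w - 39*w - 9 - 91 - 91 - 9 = 160*m^2 - 760*m - 36*w^3 + w^2*(276*m + 72) + w*(96*m^2 + 4*m + 100) - 200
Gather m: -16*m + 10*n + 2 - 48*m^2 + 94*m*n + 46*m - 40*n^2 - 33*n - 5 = -48*m^2 + m*(94*n + 30) - 40*n^2 - 23*n - 3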